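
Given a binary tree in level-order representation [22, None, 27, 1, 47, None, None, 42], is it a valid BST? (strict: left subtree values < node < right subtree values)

Level-order array: [22, None, 27, 1, 47, None, None, 42]
Validate using subtree bounds (lo, hi): at each node, require lo < value < hi,
then recurse left with hi=value and right with lo=value.
Preorder trace (stopping at first violation):
  at node 22 with bounds (-inf, +inf): OK
  at node 27 with bounds (22, +inf): OK
  at node 1 with bounds (22, 27): VIOLATION
Node 1 violates its bound: not (22 < 1 < 27).
Result: Not a valid BST


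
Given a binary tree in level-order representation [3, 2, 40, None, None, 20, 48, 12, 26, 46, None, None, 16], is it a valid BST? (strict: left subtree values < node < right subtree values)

Level-order array: [3, 2, 40, None, None, 20, 48, 12, 26, 46, None, None, 16]
Validate using subtree bounds (lo, hi): at each node, require lo < value < hi,
then recurse left with hi=value and right with lo=value.
Preorder trace (stopping at first violation):
  at node 3 with bounds (-inf, +inf): OK
  at node 2 with bounds (-inf, 3): OK
  at node 40 with bounds (3, +inf): OK
  at node 20 with bounds (3, 40): OK
  at node 12 with bounds (3, 20): OK
  at node 16 with bounds (12, 20): OK
  at node 26 with bounds (20, 40): OK
  at node 48 with bounds (40, +inf): OK
  at node 46 with bounds (40, 48): OK
No violation found at any node.
Result: Valid BST


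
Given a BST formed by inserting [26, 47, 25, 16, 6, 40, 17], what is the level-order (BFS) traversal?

Tree insertion order: [26, 47, 25, 16, 6, 40, 17]
Tree (level-order array): [26, 25, 47, 16, None, 40, None, 6, 17]
BFS from the root, enqueuing left then right child of each popped node:
  queue [26] -> pop 26, enqueue [25, 47], visited so far: [26]
  queue [25, 47] -> pop 25, enqueue [16], visited so far: [26, 25]
  queue [47, 16] -> pop 47, enqueue [40], visited so far: [26, 25, 47]
  queue [16, 40] -> pop 16, enqueue [6, 17], visited so far: [26, 25, 47, 16]
  queue [40, 6, 17] -> pop 40, enqueue [none], visited so far: [26, 25, 47, 16, 40]
  queue [6, 17] -> pop 6, enqueue [none], visited so far: [26, 25, 47, 16, 40, 6]
  queue [17] -> pop 17, enqueue [none], visited so far: [26, 25, 47, 16, 40, 6, 17]
Result: [26, 25, 47, 16, 40, 6, 17]


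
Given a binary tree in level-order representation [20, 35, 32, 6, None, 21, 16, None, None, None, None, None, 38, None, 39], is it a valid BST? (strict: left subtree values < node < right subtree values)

Level-order array: [20, 35, 32, 6, None, 21, 16, None, None, None, None, None, 38, None, 39]
Validate using subtree bounds (lo, hi): at each node, require lo < value < hi,
then recurse left with hi=value and right with lo=value.
Preorder trace (stopping at first violation):
  at node 20 with bounds (-inf, +inf): OK
  at node 35 with bounds (-inf, 20): VIOLATION
Node 35 violates its bound: not (-inf < 35 < 20).
Result: Not a valid BST


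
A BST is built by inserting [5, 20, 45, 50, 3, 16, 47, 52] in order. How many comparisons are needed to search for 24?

Search path for 24: 5 -> 20 -> 45
Found: False
Comparisons: 3


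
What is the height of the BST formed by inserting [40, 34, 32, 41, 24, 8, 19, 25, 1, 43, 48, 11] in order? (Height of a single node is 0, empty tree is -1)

Insertion order: [40, 34, 32, 41, 24, 8, 19, 25, 1, 43, 48, 11]
Tree (level-order array): [40, 34, 41, 32, None, None, 43, 24, None, None, 48, 8, 25, None, None, 1, 19, None, None, None, None, 11]
Compute height bottom-up (empty subtree = -1):
  height(1) = 1 + max(-1, -1) = 0
  height(11) = 1 + max(-1, -1) = 0
  height(19) = 1 + max(0, -1) = 1
  height(8) = 1 + max(0, 1) = 2
  height(25) = 1 + max(-1, -1) = 0
  height(24) = 1 + max(2, 0) = 3
  height(32) = 1 + max(3, -1) = 4
  height(34) = 1 + max(4, -1) = 5
  height(48) = 1 + max(-1, -1) = 0
  height(43) = 1 + max(-1, 0) = 1
  height(41) = 1 + max(-1, 1) = 2
  height(40) = 1 + max(5, 2) = 6
Height = 6


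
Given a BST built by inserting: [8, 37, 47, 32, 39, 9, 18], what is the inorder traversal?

Tree insertion order: [8, 37, 47, 32, 39, 9, 18]
Tree (level-order array): [8, None, 37, 32, 47, 9, None, 39, None, None, 18]
Inorder traversal: [8, 9, 18, 32, 37, 39, 47]


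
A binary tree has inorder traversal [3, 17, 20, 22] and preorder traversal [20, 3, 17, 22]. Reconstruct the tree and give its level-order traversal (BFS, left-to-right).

Inorder:  [3, 17, 20, 22]
Preorder: [20, 3, 17, 22]
Algorithm: preorder visits root first, so consume preorder in order;
for each root, split the current inorder slice at that value into
left-subtree inorder and right-subtree inorder, then recurse.
Recursive splits:
  root=20; inorder splits into left=[3, 17], right=[22]
  root=3; inorder splits into left=[], right=[17]
  root=17; inorder splits into left=[], right=[]
  root=22; inorder splits into left=[], right=[]
Reconstructed level-order: [20, 3, 22, 17]


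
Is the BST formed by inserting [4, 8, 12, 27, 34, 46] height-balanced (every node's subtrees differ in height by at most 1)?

Tree (level-order array): [4, None, 8, None, 12, None, 27, None, 34, None, 46]
Definition: a tree is height-balanced if, at every node, |h(left) - h(right)| <= 1 (empty subtree has height -1).
Bottom-up per-node check:
  node 46: h_left=-1, h_right=-1, diff=0 [OK], height=0
  node 34: h_left=-1, h_right=0, diff=1 [OK], height=1
  node 27: h_left=-1, h_right=1, diff=2 [FAIL (|-1-1|=2 > 1)], height=2
  node 12: h_left=-1, h_right=2, diff=3 [FAIL (|-1-2|=3 > 1)], height=3
  node 8: h_left=-1, h_right=3, diff=4 [FAIL (|-1-3|=4 > 1)], height=4
  node 4: h_left=-1, h_right=4, diff=5 [FAIL (|-1-4|=5 > 1)], height=5
Node 27 violates the condition: |-1 - 1| = 2 > 1.
Result: Not balanced


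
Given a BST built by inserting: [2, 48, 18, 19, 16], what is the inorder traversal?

Tree insertion order: [2, 48, 18, 19, 16]
Tree (level-order array): [2, None, 48, 18, None, 16, 19]
Inorder traversal: [2, 16, 18, 19, 48]


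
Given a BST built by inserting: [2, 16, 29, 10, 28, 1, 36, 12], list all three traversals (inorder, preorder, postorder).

Tree insertion order: [2, 16, 29, 10, 28, 1, 36, 12]
Tree (level-order array): [2, 1, 16, None, None, 10, 29, None, 12, 28, 36]
Inorder (L, root, R): [1, 2, 10, 12, 16, 28, 29, 36]
Preorder (root, L, R): [2, 1, 16, 10, 12, 29, 28, 36]
Postorder (L, R, root): [1, 12, 10, 28, 36, 29, 16, 2]


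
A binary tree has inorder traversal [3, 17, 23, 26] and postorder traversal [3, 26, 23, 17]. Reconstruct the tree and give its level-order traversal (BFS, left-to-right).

Inorder:   [3, 17, 23, 26]
Postorder: [3, 26, 23, 17]
Algorithm: postorder visits root last, so walk postorder right-to-left;
each value is the root of the current inorder slice — split it at that
value, recurse on the right subtree first, then the left.
Recursive splits:
  root=17; inorder splits into left=[3], right=[23, 26]
  root=23; inorder splits into left=[], right=[26]
  root=26; inorder splits into left=[], right=[]
  root=3; inorder splits into left=[], right=[]
Reconstructed level-order: [17, 3, 23, 26]


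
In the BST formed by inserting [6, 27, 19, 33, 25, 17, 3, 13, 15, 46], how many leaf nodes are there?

Tree built from: [6, 27, 19, 33, 25, 17, 3, 13, 15, 46]
Tree (level-order array): [6, 3, 27, None, None, 19, 33, 17, 25, None, 46, 13, None, None, None, None, None, None, 15]
Rule: A leaf has 0 children.
Per-node child counts:
  node 6: 2 child(ren)
  node 3: 0 child(ren)
  node 27: 2 child(ren)
  node 19: 2 child(ren)
  node 17: 1 child(ren)
  node 13: 1 child(ren)
  node 15: 0 child(ren)
  node 25: 0 child(ren)
  node 33: 1 child(ren)
  node 46: 0 child(ren)
Matching nodes: [3, 15, 25, 46]
Count of leaf nodes: 4


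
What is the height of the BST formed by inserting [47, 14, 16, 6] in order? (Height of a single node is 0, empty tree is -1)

Insertion order: [47, 14, 16, 6]
Tree (level-order array): [47, 14, None, 6, 16]
Compute height bottom-up (empty subtree = -1):
  height(6) = 1 + max(-1, -1) = 0
  height(16) = 1 + max(-1, -1) = 0
  height(14) = 1 + max(0, 0) = 1
  height(47) = 1 + max(1, -1) = 2
Height = 2


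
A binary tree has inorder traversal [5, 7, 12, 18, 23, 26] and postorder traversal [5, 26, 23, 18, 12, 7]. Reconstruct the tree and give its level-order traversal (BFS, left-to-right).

Inorder:   [5, 7, 12, 18, 23, 26]
Postorder: [5, 26, 23, 18, 12, 7]
Algorithm: postorder visits root last, so walk postorder right-to-left;
each value is the root of the current inorder slice — split it at that
value, recurse on the right subtree first, then the left.
Recursive splits:
  root=7; inorder splits into left=[5], right=[12, 18, 23, 26]
  root=12; inorder splits into left=[], right=[18, 23, 26]
  root=18; inorder splits into left=[], right=[23, 26]
  root=23; inorder splits into left=[], right=[26]
  root=26; inorder splits into left=[], right=[]
  root=5; inorder splits into left=[], right=[]
Reconstructed level-order: [7, 5, 12, 18, 23, 26]


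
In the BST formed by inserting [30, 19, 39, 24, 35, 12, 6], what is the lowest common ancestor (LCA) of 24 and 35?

Tree insertion order: [30, 19, 39, 24, 35, 12, 6]
Tree (level-order array): [30, 19, 39, 12, 24, 35, None, 6]
In a BST, the LCA of p=24, q=35 is the first node v on the
root-to-leaf path with p <= v <= q (go left if both < v, right if both > v).
Walk from root:
  at 30: 24 <= 30 <= 35, this is the LCA
LCA = 30


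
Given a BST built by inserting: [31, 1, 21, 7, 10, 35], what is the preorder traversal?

Tree insertion order: [31, 1, 21, 7, 10, 35]
Tree (level-order array): [31, 1, 35, None, 21, None, None, 7, None, None, 10]
Preorder traversal: [31, 1, 21, 7, 10, 35]


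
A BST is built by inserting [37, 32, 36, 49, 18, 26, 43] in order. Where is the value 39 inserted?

Starting tree (level order): [37, 32, 49, 18, 36, 43, None, None, 26]
Insertion path: 37 -> 49 -> 43
Result: insert 39 as left child of 43
Final tree (level order): [37, 32, 49, 18, 36, 43, None, None, 26, None, None, 39]


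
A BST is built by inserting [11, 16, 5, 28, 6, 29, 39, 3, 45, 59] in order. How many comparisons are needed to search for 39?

Search path for 39: 11 -> 16 -> 28 -> 29 -> 39
Found: True
Comparisons: 5


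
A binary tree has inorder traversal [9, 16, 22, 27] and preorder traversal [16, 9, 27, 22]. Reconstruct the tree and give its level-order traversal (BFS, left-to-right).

Inorder:  [9, 16, 22, 27]
Preorder: [16, 9, 27, 22]
Algorithm: preorder visits root first, so consume preorder in order;
for each root, split the current inorder slice at that value into
left-subtree inorder and right-subtree inorder, then recurse.
Recursive splits:
  root=16; inorder splits into left=[9], right=[22, 27]
  root=9; inorder splits into left=[], right=[]
  root=27; inorder splits into left=[22], right=[]
  root=22; inorder splits into left=[], right=[]
Reconstructed level-order: [16, 9, 27, 22]


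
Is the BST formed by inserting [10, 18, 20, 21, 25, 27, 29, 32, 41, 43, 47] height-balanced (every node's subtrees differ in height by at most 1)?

Tree (level-order array): [10, None, 18, None, 20, None, 21, None, 25, None, 27, None, 29, None, 32, None, 41, None, 43, None, 47]
Definition: a tree is height-balanced if, at every node, |h(left) - h(right)| <= 1 (empty subtree has height -1).
Bottom-up per-node check:
  node 47: h_left=-1, h_right=-1, diff=0 [OK], height=0
  node 43: h_left=-1, h_right=0, diff=1 [OK], height=1
  node 41: h_left=-1, h_right=1, diff=2 [FAIL (|-1-1|=2 > 1)], height=2
  node 32: h_left=-1, h_right=2, diff=3 [FAIL (|-1-2|=3 > 1)], height=3
  node 29: h_left=-1, h_right=3, diff=4 [FAIL (|-1-3|=4 > 1)], height=4
  node 27: h_left=-1, h_right=4, diff=5 [FAIL (|-1-4|=5 > 1)], height=5
  node 25: h_left=-1, h_right=5, diff=6 [FAIL (|-1-5|=6 > 1)], height=6
  node 21: h_left=-1, h_right=6, diff=7 [FAIL (|-1-6|=7 > 1)], height=7
  node 20: h_left=-1, h_right=7, diff=8 [FAIL (|-1-7|=8 > 1)], height=8
  node 18: h_left=-1, h_right=8, diff=9 [FAIL (|-1-8|=9 > 1)], height=9
  node 10: h_left=-1, h_right=9, diff=10 [FAIL (|-1-9|=10 > 1)], height=10
Node 41 violates the condition: |-1 - 1| = 2 > 1.
Result: Not balanced


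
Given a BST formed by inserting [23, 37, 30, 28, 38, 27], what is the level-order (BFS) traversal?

Tree insertion order: [23, 37, 30, 28, 38, 27]
Tree (level-order array): [23, None, 37, 30, 38, 28, None, None, None, 27]
BFS from the root, enqueuing left then right child of each popped node:
  queue [23] -> pop 23, enqueue [37], visited so far: [23]
  queue [37] -> pop 37, enqueue [30, 38], visited so far: [23, 37]
  queue [30, 38] -> pop 30, enqueue [28], visited so far: [23, 37, 30]
  queue [38, 28] -> pop 38, enqueue [none], visited so far: [23, 37, 30, 38]
  queue [28] -> pop 28, enqueue [27], visited so far: [23, 37, 30, 38, 28]
  queue [27] -> pop 27, enqueue [none], visited so far: [23, 37, 30, 38, 28, 27]
Result: [23, 37, 30, 38, 28, 27]


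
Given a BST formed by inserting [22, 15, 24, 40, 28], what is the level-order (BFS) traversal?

Tree insertion order: [22, 15, 24, 40, 28]
Tree (level-order array): [22, 15, 24, None, None, None, 40, 28]
BFS from the root, enqueuing left then right child of each popped node:
  queue [22] -> pop 22, enqueue [15, 24], visited so far: [22]
  queue [15, 24] -> pop 15, enqueue [none], visited so far: [22, 15]
  queue [24] -> pop 24, enqueue [40], visited so far: [22, 15, 24]
  queue [40] -> pop 40, enqueue [28], visited so far: [22, 15, 24, 40]
  queue [28] -> pop 28, enqueue [none], visited so far: [22, 15, 24, 40, 28]
Result: [22, 15, 24, 40, 28]


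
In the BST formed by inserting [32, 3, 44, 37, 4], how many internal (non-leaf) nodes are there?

Tree built from: [32, 3, 44, 37, 4]
Tree (level-order array): [32, 3, 44, None, 4, 37]
Rule: An internal node has at least one child.
Per-node child counts:
  node 32: 2 child(ren)
  node 3: 1 child(ren)
  node 4: 0 child(ren)
  node 44: 1 child(ren)
  node 37: 0 child(ren)
Matching nodes: [32, 3, 44]
Count of internal (non-leaf) nodes: 3


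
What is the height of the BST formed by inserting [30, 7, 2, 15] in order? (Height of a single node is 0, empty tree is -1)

Insertion order: [30, 7, 2, 15]
Tree (level-order array): [30, 7, None, 2, 15]
Compute height bottom-up (empty subtree = -1):
  height(2) = 1 + max(-1, -1) = 0
  height(15) = 1 + max(-1, -1) = 0
  height(7) = 1 + max(0, 0) = 1
  height(30) = 1 + max(1, -1) = 2
Height = 2


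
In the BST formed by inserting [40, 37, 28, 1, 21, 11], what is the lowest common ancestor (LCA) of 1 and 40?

Tree insertion order: [40, 37, 28, 1, 21, 11]
Tree (level-order array): [40, 37, None, 28, None, 1, None, None, 21, 11]
In a BST, the LCA of p=1, q=40 is the first node v on the
root-to-leaf path with p <= v <= q (go left if both < v, right if both > v).
Walk from root:
  at 40: 1 <= 40 <= 40, this is the LCA
LCA = 40


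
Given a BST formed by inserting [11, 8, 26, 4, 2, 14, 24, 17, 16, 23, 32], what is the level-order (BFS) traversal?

Tree insertion order: [11, 8, 26, 4, 2, 14, 24, 17, 16, 23, 32]
Tree (level-order array): [11, 8, 26, 4, None, 14, 32, 2, None, None, 24, None, None, None, None, 17, None, 16, 23]
BFS from the root, enqueuing left then right child of each popped node:
  queue [11] -> pop 11, enqueue [8, 26], visited so far: [11]
  queue [8, 26] -> pop 8, enqueue [4], visited so far: [11, 8]
  queue [26, 4] -> pop 26, enqueue [14, 32], visited so far: [11, 8, 26]
  queue [4, 14, 32] -> pop 4, enqueue [2], visited so far: [11, 8, 26, 4]
  queue [14, 32, 2] -> pop 14, enqueue [24], visited so far: [11, 8, 26, 4, 14]
  queue [32, 2, 24] -> pop 32, enqueue [none], visited so far: [11, 8, 26, 4, 14, 32]
  queue [2, 24] -> pop 2, enqueue [none], visited so far: [11, 8, 26, 4, 14, 32, 2]
  queue [24] -> pop 24, enqueue [17], visited so far: [11, 8, 26, 4, 14, 32, 2, 24]
  queue [17] -> pop 17, enqueue [16, 23], visited so far: [11, 8, 26, 4, 14, 32, 2, 24, 17]
  queue [16, 23] -> pop 16, enqueue [none], visited so far: [11, 8, 26, 4, 14, 32, 2, 24, 17, 16]
  queue [23] -> pop 23, enqueue [none], visited so far: [11, 8, 26, 4, 14, 32, 2, 24, 17, 16, 23]
Result: [11, 8, 26, 4, 14, 32, 2, 24, 17, 16, 23]


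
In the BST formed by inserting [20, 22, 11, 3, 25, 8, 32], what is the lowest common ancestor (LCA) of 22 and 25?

Tree insertion order: [20, 22, 11, 3, 25, 8, 32]
Tree (level-order array): [20, 11, 22, 3, None, None, 25, None, 8, None, 32]
In a BST, the LCA of p=22, q=25 is the first node v on the
root-to-leaf path with p <= v <= q (go left if both < v, right if both > v).
Walk from root:
  at 20: both 22 and 25 > 20, go right
  at 22: 22 <= 22 <= 25, this is the LCA
LCA = 22


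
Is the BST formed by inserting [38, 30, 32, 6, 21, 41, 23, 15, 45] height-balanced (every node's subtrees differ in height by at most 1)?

Tree (level-order array): [38, 30, 41, 6, 32, None, 45, None, 21, None, None, None, None, 15, 23]
Definition: a tree is height-balanced if, at every node, |h(left) - h(right)| <= 1 (empty subtree has height -1).
Bottom-up per-node check:
  node 15: h_left=-1, h_right=-1, diff=0 [OK], height=0
  node 23: h_left=-1, h_right=-1, diff=0 [OK], height=0
  node 21: h_left=0, h_right=0, diff=0 [OK], height=1
  node 6: h_left=-1, h_right=1, diff=2 [FAIL (|-1-1|=2 > 1)], height=2
  node 32: h_left=-1, h_right=-1, diff=0 [OK], height=0
  node 30: h_left=2, h_right=0, diff=2 [FAIL (|2-0|=2 > 1)], height=3
  node 45: h_left=-1, h_right=-1, diff=0 [OK], height=0
  node 41: h_left=-1, h_right=0, diff=1 [OK], height=1
  node 38: h_left=3, h_right=1, diff=2 [FAIL (|3-1|=2 > 1)], height=4
Node 6 violates the condition: |-1 - 1| = 2 > 1.
Result: Not balanced


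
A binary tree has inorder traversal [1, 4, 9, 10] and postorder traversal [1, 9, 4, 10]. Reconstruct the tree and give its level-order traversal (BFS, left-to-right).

Inorder:   [1, 4, 9, 10]
Postorder: [1, 9, 4, 10]
Algorithm: postorder visits root last, so walk postorder right-to-left;
each value is the root of the current inorder slice — split it at that
value, recurse on the right subtree first, then the left.
Recursive splits:
  root=10; inorder splits into left=[1, 4, 9], right=[]
  root=4; inorder splits into left=[1], right=[9]
  root=9; inorder splits into left=[], right=[]
  root=1; inorder splits into left=[], right=[]
Reconstructed level-order: [10, 4, 1, 9]


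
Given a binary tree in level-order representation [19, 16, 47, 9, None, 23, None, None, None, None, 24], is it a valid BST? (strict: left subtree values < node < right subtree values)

Level-order array: [19, 16, 47, 9, None, 23, None, None, None, None, 24]
Validate using subtree bounds (lo, hi): at each node, require lo < value < hi,
then recurse left with hi=value and right with lo=value.
Preorder trace (stopping at first violation):
  at node 19 with bounds (-inf, +inf): OK
  at node 16 with bounds (-inf, 19): OK
  at node 9 with bounds (-inf, 16): OK
  at node 47 with bounds (19, +inf): OK
  at node 23 with bounds (19, 47): OK
  at node 24 with bounds (23, 47): OK
No violation found at any node.
Result: Valid BST


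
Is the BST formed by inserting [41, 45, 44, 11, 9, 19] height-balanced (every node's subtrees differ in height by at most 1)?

Tree (level-order array): [41, 11, 45, 9, 19, 44]
Definition: a tree is height-balanced if, at every node, |h(left) - h(right)| <= 1 (empty subtree has height -1).
Bottom-up per-node check:
  node 9: h_left=-1, h_right=-1, diff=0 [OK], height=0
  node 19: h_left=-1, h_right=-1, diff=0 [OK], height=0
  node 11: h_left=0, h_right=0, diff=0 [OK], height=1
  node 44: h_left=-1, h_right=-1, diff=0 [OK], height=0
  node 45: h_left=0, h_right=-1, diff=1 [OK], height=1
  node 41: h_left=1, h_right=1, diff=0 [OK], height=2
All nodes satisfy the balance condition.
Result: Balanced


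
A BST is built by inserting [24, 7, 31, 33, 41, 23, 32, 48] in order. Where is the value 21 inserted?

Starting tree (level order): [24, 7, 31, None, 23, None, 33, None, None, 32, 41, None, None, None, 48]
Insertion path: 24 -> 7 -> 23
Result: insert 21 as left child of 23
Final tree (level order): [24, 7, 31, None, 23, None, 33, 21, None, 32, 41, None, None, None, None, None, 48]


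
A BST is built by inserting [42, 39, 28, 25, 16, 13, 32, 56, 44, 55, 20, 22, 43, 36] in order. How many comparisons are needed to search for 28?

Search path for 28: 42 -> 39 -> 28
Found: True
Comparisons: 3


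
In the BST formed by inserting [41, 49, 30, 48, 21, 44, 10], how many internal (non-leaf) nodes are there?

Tree built from: [41, 49, 30, 48, 21, 44, 10]
Tree (level-order array): [41, 30, 49, 21, None, 48, None, 10, None, 44]
Rule: An internal node has at least one child.
Per-node child counts:
  node 41: 2 child(ren)
  node 30: 1 child(ren)
  node 21: 1 child(ren)
  node 10: 0 child(ren)
  node 49: 1 child(ren)
  node 48: 1 child(ren)
  node 44: 0 child(ren)
Matching nodes: [41, 30, 21, 49, 48]
Count of internal (non-leaf) nodes: 5


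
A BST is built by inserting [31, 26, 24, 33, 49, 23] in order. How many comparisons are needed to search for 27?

Search path for 27: 31 -> 26
Found: False
Comparisons: 2


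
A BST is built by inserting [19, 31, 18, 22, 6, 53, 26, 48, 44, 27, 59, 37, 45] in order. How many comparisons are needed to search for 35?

Search path for 35: 19 -> 31 -> 53 -> 48 -> 44 -> 37
Found: False
Comparisons: 6


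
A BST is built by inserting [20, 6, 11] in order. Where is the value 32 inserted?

Starting tree (level order): [20, 6, None, None, 11]
Insertion path: 20
Result: insert 32 as right child of 20
Final tree (level order): [20, 6, 32, None, 11]


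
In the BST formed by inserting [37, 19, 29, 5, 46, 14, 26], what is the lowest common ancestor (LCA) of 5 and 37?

Tree insertion order: [37, 19, 29, 5, 46, 14, 26]
Tree (level-order array): [37, 19, 46, 5, 29, None, None, None, 14, 26]
In a BST, the LCA of p=5, q=37 is the first node v on the
root-to-leaf path with p <= v <= q (go left if both < v, right if both > v).
Walk from root:
  at 37: 5 <= 37 <= 37, this is the LCA
LCA = 37


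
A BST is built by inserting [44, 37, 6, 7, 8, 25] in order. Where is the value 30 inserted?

Starting tree (level order): [44, 37, None, 6, None, None, 7, None, 8, None, 25]
Insertion path: 44 -> 37 -> 6 -> 7 -> 8 -> 25
Result: insert 30 as right child of 25
Final tree (level order): [44, 37, None, 6, None, None, 7, None, 8, None, 25, None, 30]


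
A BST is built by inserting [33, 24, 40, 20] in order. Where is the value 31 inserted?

Starting tree (level order): [33, 24, 40, 20]
Insertion path: 33 -> 24
Result: insert 31 as right child of 24
Final tree (level order): [33, 24, 40, 20, 31]


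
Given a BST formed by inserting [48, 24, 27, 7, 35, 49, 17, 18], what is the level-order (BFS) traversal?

Tree insertion order: [48, 24, 27, 7, 35, 49, 17, 18]
Tree (level-order array): [48, 24, 49, 7, 27, None, None, None, 17, None, 35, None, 18]
BFS from the root, enqueuing left then right child of each popped node:
  queue [48] -> pop 48, enqueue [24, 49], visited so far: [48]
  queue [24, 49] -> pop 24, enqueue [7, 27], visited so far: [48, 24]
  queue [49, 7, 27] -> pop 49, enqueue [none], visited so far: [48, 24, 49]
  queue [7, 27] -> pop 7, enqueue [17], visited so far: [48, 24, 49, 7]
  queue [27, 17] -> pop 27, enqueue [35], visited so far: [48, 24, 49, 7, 27]
  queue [17, 35] -> pop 17, enqueue [18], visited so far: [48, 24, 49, 7, 27, 17]
  queue [35, 18] -> pop 35, enqueue [none], visited so far: [48, 24, 49, 7, 27, 17, 35]
  queue [18] -> pop 18, enqueue [none], visited so far: [48, 24, 49, 7, 27, 17, 35, 18]
Result: [48, 24, 49, 7, 27, 17, 35, 18]


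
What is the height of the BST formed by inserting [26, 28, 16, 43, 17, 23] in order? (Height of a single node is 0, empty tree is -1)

Insertion order: [26, 28, 16, 43, 17, 23]
Tree (level-order array): [26, 16, 28, None, 17, None, 43, None, 23]
Compute height bottom-up (empty subtree = -1):
  height(23) = 1 + max(-1, -1) = 0
  height(17) = 1 + max(-1, 0) = 1
  height(16) = 1 + max(-1, 1) = 2
  height(43) = 1 + max(-1, -1) = 0
  height(28) = 1 + max(-1, 0) = 1
  height(26) = 1 + max(2, 1) = 3
Height = 3


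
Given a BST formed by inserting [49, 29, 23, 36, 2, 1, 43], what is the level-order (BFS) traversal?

Tree insertion order: [49, 29, 23, 36, 2, 1, 43]
Tree (level-order array): [49, 29, None, 23, 36, 2, None, None, 43, 1]
BFS from the root, enqueuing left then right child of each popped node:
  queue [49] -> pop 49, enqueue [29], visited so far: [49]
  queue [29] -> pop 29, enqueue [23, 36], visited so far: [49, 29]
  queue [23, 36] -> pop 23, enqueue [2], visited so far: [49, 29, 23]
  queue [36, 2] -> pop 36, enqueue [43], visited so far: [49, 29, 23, 36]
  queue [2, 43] -> pop 2, enqueue [1], visited so far: [49, 29, 23, 36, 2]
  queue [43, 1] -> pop 43, enqueue [none], visited so far: [49, 29, 23, 36, 2, 43]
  queue [1] -> pop 1, enqueue [none], visited so far: [49, 29, 23, 36, 2, 43, 1]
Result: [49, 29, 23, 36, 2, 43, 1]


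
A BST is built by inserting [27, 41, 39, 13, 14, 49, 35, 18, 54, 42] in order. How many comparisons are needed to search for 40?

Search path for 40: 27 -> 41 -> 39
Found: False
Comparisons: 3


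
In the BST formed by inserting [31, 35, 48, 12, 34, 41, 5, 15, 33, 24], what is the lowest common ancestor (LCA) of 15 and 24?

Tree insertion order: [31, 35, 48, 12, 34, 41, 5, 15, 33, 24]
Tree (level-order array): [31, 12, 35, 5, 15, 34, 48, None, None, None, 24, 33, None, 41]
In a BST, the LCA of p=15, q=24 is the first node v on the
root-to-leaf path with p <= v <= q (go left if both < v, right if both > v).
Walk from root:
  at 31: both 15 and 24 < 31, go left
  at 12: both 15 and 24 > 12, go right
  at 15: 15 <= 15 <= 24, this is the LCA
LCA = 15


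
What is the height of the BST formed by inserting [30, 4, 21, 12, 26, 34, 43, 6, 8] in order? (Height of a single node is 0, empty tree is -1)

Insertion order: [30, 4, 21, 12, 26, 34, 43, 6, 8]
Tree (level-order array): [30, 4, 34, None, 21, None, 43, 12, 26, None, None, 6, None, None, None, None, 8]
Compute height bottom-up (empty subtree = -1):
  height(8) = 1 + max(-1, -1) = 0
  height(6) = 1 + max(-1, 0) = 1
  height(12) = 1 + max(1, -1) = 2
  height(26) = 1 + max(-1, -1) = 0
  height(21) = 1 + max(2, 0) = 3
  height(4) = 1 + max(-1, 3) = 4
  height(43) = 1 + max(-1, -1) = 0
  height(34) = 1 + max(-1, 0) = 1
  height(30) = 1 + max(4, 1) = 5
Height = 5


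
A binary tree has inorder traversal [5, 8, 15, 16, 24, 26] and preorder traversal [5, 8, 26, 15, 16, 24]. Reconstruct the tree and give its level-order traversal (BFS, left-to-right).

Inorder:  [5, 8, 15, 16, 24, 26]
Preorder: [5, 8, 26, 15, 16, 24]
Algorithm: preorder visits root first, so consume preorder in order;
for each root, split the current inorder slice at that value into
left-subtree inorder and right-subtree inorder, then recurse.
Recursive splits:
  root=5; inorder splits into left=[], right=[8, 15, 16, 24, 26]
  root=8; inorder splits into left=[], right=[15, 16, 24, 26]
  root=26; inorder splits into left=[15, 16, 24], right=[]
  root=15; inorder splits into left=[], right=[16, 24]
  root=16; inorder splits into left=[], right=[24]
  root=24; inorder splits into left=[], right=[]
Reconstructed level-order: [5, 8, 26, 15, 16, 24]


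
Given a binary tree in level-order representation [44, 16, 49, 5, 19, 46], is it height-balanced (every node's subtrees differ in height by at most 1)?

Tree (level-order array): [44, 16, 49, 5, 19, 46]
Definition: a tree is height-balanced if, at every node, |h(left) - h(right)| <= 1 (empty subtree has height -1).
Bottom-up per-node check:
  node 5: h_left=-1, h_right=-1, diff=0 [OK], height=0
  node 19: h_left=-1, h_right=-1, diff=0 [OK], height=0
  node 16: h_left=0, h_right=0, diff=0 [OK], height=1
  node 46: h_left=-1, h_right=-1, diff=0 [OK], height=0
  node 49: h_left=0, h_right=-1, diff=1 [OK], height=1
  node 44: h_left=1, h_right=1, diff=0 [OK], height=2
All nodes satisfy the balance condition.
Result: Balanced


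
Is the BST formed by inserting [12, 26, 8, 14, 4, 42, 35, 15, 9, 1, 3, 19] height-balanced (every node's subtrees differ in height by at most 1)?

Tree (level-order array): [12, 8, 26, 4, 9, 14, 42, 1, None, None, None, None, 15, 35, None, None, 3, None, 19]
Definition: a tree is height-balanced if, at every node, |h(left) - h(right)| <= 1 (empty subtree has height -1).
Bottom-up per-node check:
  node 3: h_left=-1, h_right=-1, diff=0 [OK], height=0
  node 1: h_left=-1, h_right=0, diff=1 [OK], height=1
  node 4: h_left=1, h_right=-1, diff=2 [FAIL (|1--1|=2 > 1)], height=2
  node 9: h_left=-1, h_right=-1, diff=0 [OK], height=0
  node 8: h_left=2, h_right=0, diff=2 [FAIL (|2-0|=2 > 1)], height=3
  node 19: h_left=-1, h_right=-1, diff=0 [OK], height=0
  node 15: h_left=-1, h_right=0, diff=1 [OK], height=1
  node 14: h_left=-1, h_right=1, diff=2 [FAIL (|-1-1|=2 > 1)], height=2
  node 35: h_left=-1, h_right=-1, diff=0 [OK], height=0
  node 42: h_left=0, h_right=-1, diff=1 [OK], height=1
  node 26: h_left=2, h_right=1, diff=1 [OK], height=3
  node 12: h_left=3, h_right=3, diff=0 [OK], height=4
Node 4 violates the condition: |1 - -1| = 2 > 1.
Result: Not balanced


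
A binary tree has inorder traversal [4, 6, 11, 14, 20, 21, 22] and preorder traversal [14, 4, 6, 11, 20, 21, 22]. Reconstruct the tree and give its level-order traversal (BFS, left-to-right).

Inorder:  [4, 6, 11, 14, 20, 21, 22]
Preorder: [14, 4, 6, 11, 20, 21, 22]
Algorithm: preorder visits root first, so consume preorder in order;
for each root, split the current inorder slice at that value into
left-subtree inorder and right-subtree inorder, then recurse.
Recursive splits:
  root=14; inorder splits into left=[4, 6, 11], right=[20, 21, 22]
  root=4; inorder splits into left=[], right=[6, 11]
  root=6; inorder splits into left=[], right=[11]
  root=11; inorder splits into left=[], right=[]
  root=20; inorder splits into left=[], right=[21, 22]
  root=21; inorder splits into left=[], right=[22]
  root=22; inorder splits into left=[], right=[]
Reconstructed level-order: [14, 4, 20, 6, 21, 11, 22]


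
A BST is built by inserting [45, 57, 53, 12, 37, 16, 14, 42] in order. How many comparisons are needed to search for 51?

Search path for 51: 45 -> 57 -> 53
Found: False
Comparisons: 3


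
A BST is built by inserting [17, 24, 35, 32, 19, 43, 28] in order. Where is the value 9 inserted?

Starting tree (level order): [17, None, 24, 19, 35, None, None, 32, 43, 28]
Insertion path: 17
Result: insert 9 as left child of 17
Final tree (level order): [17, 9, 24, None, None, 19, 35, None, None, 32, 43, 28]


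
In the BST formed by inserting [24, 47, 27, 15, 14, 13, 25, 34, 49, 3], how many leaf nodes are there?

Tree built from: [24, 47, 27, 15, 14, 13, 25, 34, 49, 3]
Tree (level-order array): [24, 15, 47, 14, None, 27, 49, 13, None, 25, 34, None, None, 3]
Rule: A leaf has 0 children.
Per-node child counts:
  node 24: 2 child(ren)
  node 15: 1 child(ren)
  node 14: 1 child(ren)
  node 13: 1 child(ren)
  node 3: 0 child(ren)
  node 47: 2 child(ren)
  node 27: 2 child(ren)
  node 25: 0 child(ren)
  node 34: 0 child(ren)
  node 49: 0 child(ren)
Matching nodes: [3, 25, 34, 49]
Count of leaf nodes: 4


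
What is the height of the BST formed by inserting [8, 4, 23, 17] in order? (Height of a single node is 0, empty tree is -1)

Insertion order: [8, 4, 23, 17]
Tree (level-order array): [8, 4, 23, None, None, 17]
Compute height bottom-up (empty subtree = -1):
  height(4) = 1 + max(-1, -1) = 0
  height(17) = 1 + max(-1, -1) = 0
  height(23) = 1 + max(0, -1) = 1
  height(8) = 1 + max(0, 1) = 2
Height = 2


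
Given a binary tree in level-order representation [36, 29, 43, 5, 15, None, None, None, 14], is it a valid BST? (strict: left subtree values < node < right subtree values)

Level-order array: [36, 29, 43, 5, 15, None, None, None, 14]
Validate using subtree bounds (lo, hi): at each node, require lo < value < hi,
then recurse left with hi=value and right with lo=value.
Preorder trace (stopping at first violation):
  at node 36 with bounds (-inf, +inf): OK
  at node 29 with bounds (-inf, 36): OK
  at node 5 with bounds (-inf, 29): OK
  at node 14 with bounds (5, 29): OK
  at node 15 with bounds (29, 36): VIOLATION
Node 15 violates its bound: not (29 < 15 < 36).
Result: Not a valid BST


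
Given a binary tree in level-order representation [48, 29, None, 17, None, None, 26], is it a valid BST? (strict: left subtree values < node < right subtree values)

Level-order array: [48, 29, None, 17, None, None, 26]
Validate using subtree bounds (lo, hi): at each node, require lo < value < hi,
then recurse left with hi=value and right with lo=value.
Preorder trace (stopping at first violation):
  at node 48 with bounds (-inf, +inf): OK
  at node 29 with bounds (-inf, 48): OK
  at node 17 with bounds (-inf, 29): OK
  at node 26 with bounds (17, 29): OK
No violation found at any node.
Result: Valid BST


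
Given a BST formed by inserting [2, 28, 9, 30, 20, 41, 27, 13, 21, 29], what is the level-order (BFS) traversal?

Tree insertion order: [2, 28, 9, 30, 20, 41, 27, 13, 21, 29]
Tree (level-order array): [2, None, 28, 9, 30, None, 20, 29, 41, 13, 27, None, None, None, None, None, None, 21]
BFS from the root, enqueuing left then right child of each popped node:
  queue [2] -> pop 2, enqueue [28], visited so far: [2]
  queue [28] -> pop 28, enqueue [9, 30], visited so far: [2, 28]
  queue [9, 30] -> pop 9, enqueue [20], visited so far: [2, 28, 9]
  queue [30, 20] -> pop 30, enqueue [29, 41], visited so far: [2, 28, 9, 30]
  queue [20, 29, 41] -> pop 20, enqueue [13, 27], visited so far: [2, 28, 9, 30, 20]
  queue [29, 41, 13, 27] -> pop 29, enqueue [none], visited so far: [2, 28, 9, 30, 20, 29]
  queue [41, 13, 27] -> pop 41, enqueue [none], visited so far: [2, 28, 9, 30, 20, 29, 41]
  queue [13, 27] -> pop 13, enqueue [none], visited so far: [2, 28, 9, 30, 20, 29, 41, 13]
  queue [27] -> pop 27, enqueue [21], visited so far: [2, 28, 9, 30, 20, 29, 41, 13, 27]
  queue [21] -> pop 21, enqueue [none], visited so far: [2, 28, 9, 30, 20, 29, 41, 13, 27, 21]
Result: [2, 28, 9, 30, 20, 29, 41, 13, 27, 21]


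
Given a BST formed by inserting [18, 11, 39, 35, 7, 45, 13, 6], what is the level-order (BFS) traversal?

Tree insertion order: [18, 11, 39, 35, 7, 45, 13, 6]
Tree (level-order array): [18, 11, 39, 7, 13, 35, 45, 6]
BFS from the root, enqueuing left then right child of each popped node:
  queue [18] -> pop 18, enqueue [11, 39], visited so far: [18]
  queue [11, 39] -> pop 11, enqueue [7, 13], visited so far: [18, 11]
  queue [39, 7, 13] -> pop 39, enqueue [35, 45], visited so far: [18, 11, 39]
  queue [7, 13, 35, 45] -> pop 7, enqueue [6], visited so far: [18, 11, 39, 7]
  queue [13, 35, 45, 6] -> pop 13, enqueue [none], visited so far: [18, 11, 39, 7, 13]
  queue [35, 45, 6] -> pop 35, enqueue [none], visited so far: [18, 11, 39, 7, 13, 35]
  queue [45, 6] -> pop 45, enqueue [none], visited so far: [18, 11, 39, 7, 13, 35, 45]
  queue [6] -> pop 6, enqueue [none], visited so far: [18, 11, 39, 7, 13, 35, 45, 6]
Result: [18, 11, 39, 7, 13, 35, 45, 6]


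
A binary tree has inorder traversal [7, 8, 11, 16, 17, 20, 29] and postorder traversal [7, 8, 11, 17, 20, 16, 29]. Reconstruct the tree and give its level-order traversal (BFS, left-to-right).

Inorder:   [7, 8, 11, 16, 17, 20, 29]
Postorder: [7, 8, 11, 17, 20, 16, 29]
Algorithm: postorder visits root last, so walk postorder right-to-left;
each value is the root of the current inorder slice — split it at that
value, recurse on the right subtree first, then the left.
Recursive splits:
  root=29; inorder splits into left=[7, 8, 11, 16, 17, 20], right=[]
  root=16; inorder splits into left=[7, 8, 11], right=[17, 20]
  root=20; inorder splits into left=[17], right=[]
  root=17; inorder splits into left=[], right=[]
  root=11; inorder splits into left=[7, 8], right=[]
  root=8; inorder splits into left=[7], right=[]
  root=7; inorder splits into left=[], right=[]
Reconstructed level-order: [29, 16, 11, 20, 8, 17, 7]


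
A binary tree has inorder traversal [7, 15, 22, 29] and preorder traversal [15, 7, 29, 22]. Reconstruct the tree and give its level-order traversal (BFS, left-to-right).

Inorder:  [7, 15, 22, 29]
Preorder: [15, 7, 29, 22]
Algorithm: preorder visits root first, so consume preorder in order;
for each root, split the current inorder slice at that value into
left-subtree inorder and right-subtree inorder, then recurse.
Recursive splits:
  root=15; inorder splits into left=[7], right=[22, 29]
  root=7; inorder splits into left=[], right=[]
  root=29; inorder splits into left=[22], right=[]
  root=22; inorder splits into left=[], right=[]
Reconstructed level-order: [15, 7, 29, 22]


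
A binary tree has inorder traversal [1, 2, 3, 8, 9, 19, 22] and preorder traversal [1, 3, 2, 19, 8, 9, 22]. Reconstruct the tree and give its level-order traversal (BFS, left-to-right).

Inorder:  [1, 2, 3, 8, 9, 19, 22]
Preorder: [1, 3, 2, 19, 8, 9, 22]
Algorithm: preorder visits root first, so consume preorder in order;
for each root, split the current inorder slice at that value into
left-subtree inorder and right-subtree inorder, then recurse.
Recursive splits:
  root=1; inorder splits into left=[], right=[2, 3, 8, 9, 19, 22]
  root=3; inorder splits into left=[2], right=[8, 9, 19, 22]
  root=2; inorder splits into left=[], right=[]
  root=19; inorder splits into left=[8, 9], right=[22]
  root=8; inorder splits into left=[], right=[9]
  root=9; inorder splits into left=[], right=[]
  root=22; inorder splits into left=[], right=[]
Reconstructed level-order: [1, 3, 2, 19, 8, 22, 9]


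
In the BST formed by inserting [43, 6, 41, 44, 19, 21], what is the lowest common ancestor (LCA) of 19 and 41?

Tree insertion order: [43, 6, 41, 44, 19, 21]
Tree (level-order array): [43, 6, 44, None, 41, None, None, 19, None, None, 21]
In a BST, the LCA of p=19, q=41 is the first node v on the
root-to-leaf path with p <= v <= q (go left if both < v, right if both > v).
Walk from root:
  at 43: both 19 and 41 < 43, go left
  at 6: both 19 and 41 > 6, go right
  at 41: 19 <= 41 <= 41, this is the LCA
LCA = 41


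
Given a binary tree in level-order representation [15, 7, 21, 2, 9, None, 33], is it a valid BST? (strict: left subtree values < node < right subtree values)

Level-order array: [15, 7, 21, 2, 9, None, 33]
Validate using subtree bounds (lo, hi): at each node, require lo < value < hi,
then recurse left with hi=value and right with lo=value.
Preorder trace (stopping at first violation):
  at node 15 with bounds (-inf, +inf): OK
  at node 7 with bounds (-inf, 15): OK
  at node 2 with bounds (-inf, 7): OK
  at node 9 with bounds (7, 15): OK
  at node 21 with bounds (15, +inf): OK
  at node 33 with bounds (21, +inf): OK
No violation found at any node.
Result: Valid BST


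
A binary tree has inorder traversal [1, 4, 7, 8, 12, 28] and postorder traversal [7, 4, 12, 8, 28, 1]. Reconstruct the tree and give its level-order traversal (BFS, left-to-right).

Inorder:   [1, 4, 7, 8, 12, 28]
Postorder: [7, 4, 12, 8, 28, 1]
Algorithm: postorder visits root last, so walk postorder right-to-left;
each value is the root of the current inorder slice — split it at that
value, recurse on the right subtree first, then the left.
Recursive splits:
  root=1; inorder splits into left=[], right=[4, 7, 8, 12, 28]
  root=28; inorder splits into left=[4, 7, 8, 12], right=[]
  root=8; inorder splits into left=[4, 7], right=[12]
  root=12; inorder splits into left=[], right=[]
  root=4; inorder splits into left=[], right=[7]
  root=7; inorder splits into left=[], right=[]
Reconstructed level-order: [1, 28, 8, 4, 12, 7]


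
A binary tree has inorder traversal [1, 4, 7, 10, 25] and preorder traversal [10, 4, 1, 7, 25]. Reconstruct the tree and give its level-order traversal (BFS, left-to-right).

Inorder:  [1, 4, 7, 10, 25]
Preorder: [10, 4, 1, 7, 25]
Algorithm: preorder visits root first, so consume preorder in order;
for each root, split the current inorder slice at that value into
left-subtree inorder and right-subtree inorder, then recurse.
Recursive splits:
  root=10; inorder splits into left=[1, 4, 7], right=[25]
  root=4; inorder splits into left=[1], right=[7]
  root=1; inorder splits into left=[], right=[]
  root=7; inorder splits into left=[], right=[]
  root=25; inorder splits into left=[], right=[]
Reconstructed level-order: [10, 4, 25, 1, 7]
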